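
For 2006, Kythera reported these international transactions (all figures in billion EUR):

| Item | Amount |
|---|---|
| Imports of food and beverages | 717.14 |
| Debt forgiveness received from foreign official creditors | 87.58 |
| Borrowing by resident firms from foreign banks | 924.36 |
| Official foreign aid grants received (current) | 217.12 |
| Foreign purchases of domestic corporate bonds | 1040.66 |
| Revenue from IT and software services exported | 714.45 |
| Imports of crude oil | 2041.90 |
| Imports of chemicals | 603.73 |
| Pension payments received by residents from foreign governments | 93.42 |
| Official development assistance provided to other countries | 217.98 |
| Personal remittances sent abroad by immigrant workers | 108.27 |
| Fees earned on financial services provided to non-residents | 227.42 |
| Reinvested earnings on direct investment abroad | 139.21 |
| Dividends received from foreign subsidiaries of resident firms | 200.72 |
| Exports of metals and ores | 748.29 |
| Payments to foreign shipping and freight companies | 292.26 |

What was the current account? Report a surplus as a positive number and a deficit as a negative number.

-1640.65

Goods: 748.29 - 717.14 - 603.73 - 2041.90 = -2614.48
Services: 714.45 + 227.42 - 292.26 = 649.61
Primary income: 200.72 + 139.21 = 339.93
Secondary income: 217.12 - 217.98 + 93.42 - 108.27 = -15.71
Current account = (-2614.48) + 649.61 + 339.93 + (-15.71) = -1640.65
(Excluded from the current account — capital account: debt forgiveness received from foreign official creditors 87.58; financial account: borrowing by resident firms from foreign banks 924.36, foreign purchases of domestic corporate bonds 1040.66.)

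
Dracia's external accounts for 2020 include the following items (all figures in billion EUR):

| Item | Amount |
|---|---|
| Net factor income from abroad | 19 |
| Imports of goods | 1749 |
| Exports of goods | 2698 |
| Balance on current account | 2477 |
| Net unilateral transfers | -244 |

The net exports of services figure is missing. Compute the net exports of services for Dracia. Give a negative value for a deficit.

1753

Current account = goods balance + services balance + net primary income + net secondary income
Sum of the known components = 724
Net exports of services = CA - (known components) = 2477 - 724 = 1753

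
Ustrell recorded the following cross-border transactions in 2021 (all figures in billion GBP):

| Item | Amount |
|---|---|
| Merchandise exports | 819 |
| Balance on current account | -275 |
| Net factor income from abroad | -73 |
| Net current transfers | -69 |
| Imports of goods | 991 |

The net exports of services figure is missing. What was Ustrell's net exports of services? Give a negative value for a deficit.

39

Current account = goods balance + services balance + net primary income + net secondary income
Sum of the known components = -314
Net exports of services = CA - (known components) = -275 - (-314) = 39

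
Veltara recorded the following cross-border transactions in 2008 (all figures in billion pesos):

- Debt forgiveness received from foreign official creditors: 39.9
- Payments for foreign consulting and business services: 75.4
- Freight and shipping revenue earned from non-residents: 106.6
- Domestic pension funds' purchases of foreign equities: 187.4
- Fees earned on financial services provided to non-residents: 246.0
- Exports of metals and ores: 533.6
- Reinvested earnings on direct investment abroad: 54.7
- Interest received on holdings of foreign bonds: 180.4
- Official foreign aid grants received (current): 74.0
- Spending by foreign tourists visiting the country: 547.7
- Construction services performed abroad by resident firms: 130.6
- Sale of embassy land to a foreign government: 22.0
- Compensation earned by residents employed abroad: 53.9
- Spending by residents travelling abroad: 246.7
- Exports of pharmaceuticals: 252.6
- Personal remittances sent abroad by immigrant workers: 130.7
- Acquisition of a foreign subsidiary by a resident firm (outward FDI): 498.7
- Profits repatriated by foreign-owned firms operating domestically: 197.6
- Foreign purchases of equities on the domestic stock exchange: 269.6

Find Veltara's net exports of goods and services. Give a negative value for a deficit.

Goods: 533.6 + 252.6 = 786.2
Services: -75.4 + 246.0 + 130.6 - 246.7 + 547.7 + 106.6 = 708.8
Trade balance = 786.2 + 708.8 = 1495.0
(Excluded from the trade balance — capital account: debt forgiveness received from foreign official creditors 39.9, sale of embassy land to a foreign government 22.0; financial account: domestic pension funds' purchases of foreign equities 187.4, acquisition of a foreign subsidiary by a resident firm (outward FDI) 498.7, foreign purchases of equities on the domestic stock exchange 269.6; primary income: reinvested earnings on direct investment abroad 54.7, interest received on holdings of foreign bonds 180.4, compensation earned by residents employed abroad 53.9, profits repatriated by foreign-owned firms operating domestically 197.6; secondary income: official foreign aid grants received (current) 74.0, personal remittances sent abroad by immigrant workers 130.7.)

1495.0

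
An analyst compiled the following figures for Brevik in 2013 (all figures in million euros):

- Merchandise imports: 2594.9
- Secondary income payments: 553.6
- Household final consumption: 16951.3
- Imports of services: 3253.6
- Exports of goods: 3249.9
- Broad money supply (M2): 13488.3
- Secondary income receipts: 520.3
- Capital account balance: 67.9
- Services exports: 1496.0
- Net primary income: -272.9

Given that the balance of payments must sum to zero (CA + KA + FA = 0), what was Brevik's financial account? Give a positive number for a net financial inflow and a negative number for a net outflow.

1340.9

Goods balance = 3249.9 - 2594.9 = 655.0
Services balance = 1496.0 - 3253.6 = -1757.6
Trade balance (goods + services) = 655.0 + (-1757.6) = -1102.6
Net primary income = -272.9
Net secondary income = 520.3 - 553.6 = -33.3
Current account = -1102.6 + (-272.9) + (-33.3) = -1408.8
Financial account = -(-1408.8 + 67.9) = 1340.9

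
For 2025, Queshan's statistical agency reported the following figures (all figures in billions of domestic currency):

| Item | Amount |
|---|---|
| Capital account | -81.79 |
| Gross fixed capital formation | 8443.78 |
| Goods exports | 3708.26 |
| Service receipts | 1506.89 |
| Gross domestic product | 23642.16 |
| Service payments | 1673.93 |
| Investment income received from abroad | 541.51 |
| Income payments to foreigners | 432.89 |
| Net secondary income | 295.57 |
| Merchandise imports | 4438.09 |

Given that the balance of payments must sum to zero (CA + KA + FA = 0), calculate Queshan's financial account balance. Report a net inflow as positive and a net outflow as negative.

Goods balance = 3708.26 - 4438.09 = -729.83
Services balance = 1506.89 - 1673.93 = -167.04
Trade balance (goods + services) = -729.83 + (-167.04) = -896.87
Net primary income = 541.51 - 432.89 = 108.62
Net secondary income = 295.57
Current account = -896.87 + 108.62 + 295.57 = -492.68
Financial account = -(-492.68 + (-81.79)) = 574.47

574.47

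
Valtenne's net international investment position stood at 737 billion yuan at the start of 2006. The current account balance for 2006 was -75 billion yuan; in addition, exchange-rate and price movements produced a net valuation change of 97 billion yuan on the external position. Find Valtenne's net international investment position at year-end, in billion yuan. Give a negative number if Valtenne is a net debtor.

759

Change in NIIP = current account + net valuation change = -75 + 97 = 22
End-of-year NIIP = 737 + 22 = 759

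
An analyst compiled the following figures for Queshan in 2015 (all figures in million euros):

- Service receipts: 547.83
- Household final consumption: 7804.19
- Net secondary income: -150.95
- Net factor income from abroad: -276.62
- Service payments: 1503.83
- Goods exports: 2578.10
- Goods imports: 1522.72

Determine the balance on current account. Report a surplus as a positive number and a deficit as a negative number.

Goods balance = 2578.10 - 1522.72 = 1055.38
Services balance = 547.83 - 1503.83 = -956.00
Trade balance (goods + services) = 1055.38 + (-956.00) = 99.38
Net primary income = -276.62
Net secondary income = -150.95
Current account = 99.38 + (-276.62) + (-150.95) = -328.19

-328.19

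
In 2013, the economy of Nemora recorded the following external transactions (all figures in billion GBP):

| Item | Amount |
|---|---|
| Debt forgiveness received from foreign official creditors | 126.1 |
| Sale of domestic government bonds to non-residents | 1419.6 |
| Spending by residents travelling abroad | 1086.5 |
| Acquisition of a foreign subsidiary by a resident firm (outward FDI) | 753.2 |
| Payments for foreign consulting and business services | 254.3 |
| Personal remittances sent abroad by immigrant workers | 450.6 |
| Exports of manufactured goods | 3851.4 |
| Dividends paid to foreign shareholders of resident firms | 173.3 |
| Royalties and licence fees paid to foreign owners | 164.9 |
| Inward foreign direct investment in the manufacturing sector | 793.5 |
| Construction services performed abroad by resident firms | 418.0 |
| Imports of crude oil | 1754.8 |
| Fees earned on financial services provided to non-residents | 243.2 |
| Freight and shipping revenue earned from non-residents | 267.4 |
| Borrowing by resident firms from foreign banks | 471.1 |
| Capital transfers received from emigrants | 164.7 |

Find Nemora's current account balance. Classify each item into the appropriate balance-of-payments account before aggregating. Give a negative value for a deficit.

895.6

Goods: 3851.4 - 1754.8 = 2096.6
Services: 418.0 - 254.3 - 164.9 + 243.2 - 1086.5 + 267.4 = -577.1
Primary income: -173.3
Secondary income: -450.6
Current account = 2096.6 + (-577.1) + (-173.3) + (-450.6) = 895.6
(Excluded from the current account — capital account: debt forgiveness received from foreign official creditors 126.1, capital transfers received from emigrants 164.7; financial account: sale of domestic government bonds to non-residents 1419.6, acquisition of a foreign subsidiary by a resident firm (outward FDI) 753.2, inward foreign direct investment in the manufacturing sector 793.5, borrowing by resident firms from foreign banks 471.1.)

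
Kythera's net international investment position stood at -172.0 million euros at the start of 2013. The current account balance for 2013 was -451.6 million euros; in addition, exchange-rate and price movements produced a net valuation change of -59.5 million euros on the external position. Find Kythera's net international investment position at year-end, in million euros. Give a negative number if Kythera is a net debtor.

Change in NIIP = current account + net valuation change = -451.6 + (-59.5) = -511.1
End-of-year NIIP = -172.0 + (-511.1) = -683.1

-683.1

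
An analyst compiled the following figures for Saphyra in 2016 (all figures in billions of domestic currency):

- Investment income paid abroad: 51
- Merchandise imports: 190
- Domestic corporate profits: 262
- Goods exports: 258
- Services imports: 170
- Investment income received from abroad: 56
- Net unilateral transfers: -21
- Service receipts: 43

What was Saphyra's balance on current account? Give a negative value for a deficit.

-75

Goods balance = 258 - 190 = 68
Services balance = 43 - 170 = -127
Trade balance (goods + services) = 68 + (-127) = -59
Net primary income = 56 - 51 = 5
Net secondary income = -21
Current account = -59 + 5 + (-21) = -75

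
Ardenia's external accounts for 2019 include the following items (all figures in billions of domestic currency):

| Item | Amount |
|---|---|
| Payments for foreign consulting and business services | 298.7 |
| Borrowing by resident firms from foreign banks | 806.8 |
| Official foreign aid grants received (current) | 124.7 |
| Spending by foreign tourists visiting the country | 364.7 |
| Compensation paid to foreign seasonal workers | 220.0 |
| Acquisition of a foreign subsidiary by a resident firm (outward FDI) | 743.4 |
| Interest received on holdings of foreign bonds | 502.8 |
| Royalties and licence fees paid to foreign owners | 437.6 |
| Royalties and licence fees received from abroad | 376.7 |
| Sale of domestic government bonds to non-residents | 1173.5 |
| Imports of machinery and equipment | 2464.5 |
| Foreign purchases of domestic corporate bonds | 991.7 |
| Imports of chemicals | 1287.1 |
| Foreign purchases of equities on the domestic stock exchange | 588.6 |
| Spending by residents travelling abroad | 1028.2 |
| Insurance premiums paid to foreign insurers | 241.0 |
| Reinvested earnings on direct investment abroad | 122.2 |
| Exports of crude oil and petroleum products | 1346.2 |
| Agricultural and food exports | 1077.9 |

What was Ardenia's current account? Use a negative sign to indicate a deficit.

Goods: 1077.9 - 2464.5 + 1346.2 - 1287.1 = -1327.5
Services: 376.7 - 1028.2 - 298.7 - 241.0 + 364.7 - 437.6 = -1264.1
Primary income: 122.2 - 220.0 + 502.8 = 405.0
Secondary income: 124.7
Current account = (-1327.5) + (-1264.1) + 405.0 + 124.7 = -2061.9
(Excluded from the current account — financial account: borrowing by resident firms from foreign banks 806.8, acquisition of a foreign subsidiary by a resident firm (outward FDI) 743.4, sale of domestic government bonds to non-residents 1173.5, foreign purchases of domestic corporate bonds 991.7, foreign purchases of equities on the domestic stock exchange 588.6.)

-2061.9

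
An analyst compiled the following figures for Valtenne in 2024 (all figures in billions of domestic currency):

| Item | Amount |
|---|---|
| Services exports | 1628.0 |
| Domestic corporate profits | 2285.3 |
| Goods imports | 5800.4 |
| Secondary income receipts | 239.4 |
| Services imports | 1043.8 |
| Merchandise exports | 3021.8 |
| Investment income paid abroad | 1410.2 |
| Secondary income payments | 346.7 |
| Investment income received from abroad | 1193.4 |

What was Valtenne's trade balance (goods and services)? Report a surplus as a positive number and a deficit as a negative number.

Goods balance = 3021.8 - 5800.4 = -2778.6
Services balance = 1628.0 - 1043.8 = 584.2
Trade balance (goods + services) = -2778.6 + 584.2 = -2194.4

-2194.4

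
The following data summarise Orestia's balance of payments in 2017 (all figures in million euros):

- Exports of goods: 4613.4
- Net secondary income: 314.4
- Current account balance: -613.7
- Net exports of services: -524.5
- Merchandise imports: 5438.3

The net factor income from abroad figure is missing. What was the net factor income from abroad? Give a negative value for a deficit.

421.3

Current account = goods balance + services balance + net primary income + net secondary income
Sum of the known components = -1035.0
Net factor income from abroad = CA - (known components) = -613.7 - (-1035.0) = 421.3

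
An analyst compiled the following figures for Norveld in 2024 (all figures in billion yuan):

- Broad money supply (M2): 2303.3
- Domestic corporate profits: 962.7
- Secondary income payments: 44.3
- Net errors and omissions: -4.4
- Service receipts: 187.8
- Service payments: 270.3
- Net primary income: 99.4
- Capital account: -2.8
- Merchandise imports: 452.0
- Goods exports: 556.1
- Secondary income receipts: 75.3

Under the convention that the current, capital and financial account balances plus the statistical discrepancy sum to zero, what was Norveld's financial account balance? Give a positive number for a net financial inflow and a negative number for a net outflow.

Goods balance = 556.1 - 452.0 = 104.1
Services balance = 187.8 - 270.3 = -82.5
Trade balance (goods + services) = 104.1 + (-82.5) = 21.6
Net primary income = 99.4
Net secondary income = 75.3 - 44.3 = 31.0
Current account = 21.6 + 99.4 + 31.0 = 152.0
Financial account = -(152.0 + (-2.8) + (-4.4)) = -144.8

-144.8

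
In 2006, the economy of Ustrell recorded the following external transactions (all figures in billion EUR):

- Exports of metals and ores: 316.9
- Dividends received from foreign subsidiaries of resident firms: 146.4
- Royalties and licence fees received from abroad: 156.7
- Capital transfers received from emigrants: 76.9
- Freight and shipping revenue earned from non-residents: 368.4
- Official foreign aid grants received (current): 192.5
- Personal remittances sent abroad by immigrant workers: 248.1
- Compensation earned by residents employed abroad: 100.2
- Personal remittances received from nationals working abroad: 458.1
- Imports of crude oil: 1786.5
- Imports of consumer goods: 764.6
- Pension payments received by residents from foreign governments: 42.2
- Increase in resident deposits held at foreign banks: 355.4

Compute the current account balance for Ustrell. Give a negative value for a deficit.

Goods: -1786.5 + 316.9 - 764.6 = -2234.2
Services: 156.7 + 368.4 = 525.1
Primary income: 100.2 + 146.4 = 246.6
Secondary income: 42.2 + 192.5 + 458.1 - 248.1 = 444.7
Current account = (-2234.2) + 525.1 + 246.6 + 444.7 = -1017.8
(Excluded from the current account — capital account: capital transfers received from emigrants 76.9; financial account: increase in resident deposits held at foreign banks 355.4.)

-1017.8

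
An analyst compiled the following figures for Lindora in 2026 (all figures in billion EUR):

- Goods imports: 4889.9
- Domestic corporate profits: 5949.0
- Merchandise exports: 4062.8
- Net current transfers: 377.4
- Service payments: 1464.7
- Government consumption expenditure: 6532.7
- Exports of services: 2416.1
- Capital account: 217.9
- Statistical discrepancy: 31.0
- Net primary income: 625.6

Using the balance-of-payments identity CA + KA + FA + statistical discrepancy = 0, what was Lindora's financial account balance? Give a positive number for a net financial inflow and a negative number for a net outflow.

-1376.2

Goods balance = 4062.8 - 4889.9 = -827.1
Services balance = 2416.1 - 1464.7 = 951.4
Trade balance (goods + services) = -827.1 + 951.4 = 124.3
Net primary income = 625.6
Net secondary income = 377.4
Current account = 124.3 + 625.6 + 377.4 = 1127.3
Financial account = -(1127.3 + 217.9 + 31.0) = -1376.2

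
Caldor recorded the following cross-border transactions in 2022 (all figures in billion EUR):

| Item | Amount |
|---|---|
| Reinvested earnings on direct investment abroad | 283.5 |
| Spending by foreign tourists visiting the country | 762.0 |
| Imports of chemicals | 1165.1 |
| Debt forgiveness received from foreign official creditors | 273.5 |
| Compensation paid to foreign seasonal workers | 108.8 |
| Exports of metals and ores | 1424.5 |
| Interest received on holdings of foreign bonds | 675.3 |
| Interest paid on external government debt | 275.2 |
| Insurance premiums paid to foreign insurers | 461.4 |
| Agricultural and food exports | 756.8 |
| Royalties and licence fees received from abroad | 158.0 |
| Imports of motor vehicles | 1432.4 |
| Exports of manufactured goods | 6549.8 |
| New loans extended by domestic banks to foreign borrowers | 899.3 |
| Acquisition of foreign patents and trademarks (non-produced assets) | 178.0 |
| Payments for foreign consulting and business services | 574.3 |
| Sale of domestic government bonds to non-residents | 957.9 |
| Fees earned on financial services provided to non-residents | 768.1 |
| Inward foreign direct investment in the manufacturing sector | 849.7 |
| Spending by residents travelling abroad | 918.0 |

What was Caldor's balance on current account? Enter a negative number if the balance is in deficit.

6442.8

Goods: -1432.4 + 756.8 - 1165.1 + 6549.8 + 1424.5 = 6133.6
Services: 762.0 - 918.0 + 158.0 + 768.1 - 574.3 - 461.4 = -265.6
Primary income: -108.8 + 283.5 + 675.3 - 275.2 = 574.8
Current account = 6133.6 + (-265.6) + 574.8 = 6442.8
(Excluded from the current account — capital account: debt forgiveness received from foreign official creditors 273.5, acquisition of foreign patents and trademarks (non-produced assets) 178.0; financial account: new loans extended by domestic banks to foreign borrowers 899.3, sale of domestic government bonds to non-residents 957.9, inward foreign direct investment in the manufacturing sector 849.7.)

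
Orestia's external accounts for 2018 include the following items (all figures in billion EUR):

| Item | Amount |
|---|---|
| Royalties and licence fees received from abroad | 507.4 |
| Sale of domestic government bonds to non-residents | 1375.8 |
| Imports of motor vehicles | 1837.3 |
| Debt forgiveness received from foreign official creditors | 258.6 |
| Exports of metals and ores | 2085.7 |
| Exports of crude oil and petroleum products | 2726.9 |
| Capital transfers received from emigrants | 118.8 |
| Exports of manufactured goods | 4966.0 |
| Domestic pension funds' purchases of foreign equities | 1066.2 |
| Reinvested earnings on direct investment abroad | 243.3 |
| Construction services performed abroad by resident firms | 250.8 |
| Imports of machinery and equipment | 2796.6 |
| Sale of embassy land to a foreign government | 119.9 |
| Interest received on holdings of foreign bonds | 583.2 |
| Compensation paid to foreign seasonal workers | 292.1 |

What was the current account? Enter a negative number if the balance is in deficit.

Goods: -1837.3 + 2726.9 + 2085.7 - 2796.6 + 4966.0 = 5144.7
Services: 507.4 + 250.8 = 758.2
Primary income: 243.3 - 292.1 + 583.2 = 534.4
Current account = 5144.7 + 758.2 + 534.4 = 6437.3
(Excluded from the current account — financial account: sale of domestic government bonds to non-residents 1375.8, domestic pension funds' purchases of foreign equities 1066.2; capital account: debt forgiveness received from foreign official creditors 258.6, capital transfers received from emigrants 118.8, sale of embassy land to a foreign government 119.9.)

6437.3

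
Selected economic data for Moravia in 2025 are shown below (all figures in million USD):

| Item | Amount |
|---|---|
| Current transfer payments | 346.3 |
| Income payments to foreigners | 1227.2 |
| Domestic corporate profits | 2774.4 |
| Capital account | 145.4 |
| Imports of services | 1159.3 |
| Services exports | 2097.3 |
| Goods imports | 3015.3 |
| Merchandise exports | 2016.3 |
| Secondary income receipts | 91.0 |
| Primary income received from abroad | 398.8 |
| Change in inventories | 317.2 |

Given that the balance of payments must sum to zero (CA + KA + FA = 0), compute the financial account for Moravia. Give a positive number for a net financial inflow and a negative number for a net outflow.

Goods balance = 2016.3 - 3015.3 = -999.0
Services balance = 2097.3 - 1159.3 = 938.0
Trade balance (goods + services) = -999.0 + 938.0 = -61.0
Net primary income = 398.8 - 1227.2 = -828.4
Net secondary income = 91.0 - 346.3 = -255.3
Current account = -61.0 + (-828.4) + (-255.3) = -1144.7
Financial account = -(-1144.7 + 145.4) = 999.3

999.3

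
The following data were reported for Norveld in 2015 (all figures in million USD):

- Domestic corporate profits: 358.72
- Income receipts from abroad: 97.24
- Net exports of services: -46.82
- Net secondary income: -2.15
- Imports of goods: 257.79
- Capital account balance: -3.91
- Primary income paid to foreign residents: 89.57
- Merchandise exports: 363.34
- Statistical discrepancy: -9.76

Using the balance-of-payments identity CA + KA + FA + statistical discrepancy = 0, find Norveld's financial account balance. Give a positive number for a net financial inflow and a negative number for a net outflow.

Goods balance = 363.34 - 257.79 = 105.55
Services balance = -46.82
Trade balance (goods + services) = 105.55 + (-46.82) = 58.73
Net primary income = 97.24 - 89.57 = 7.67
Net secondary income = -2.15
Current account = 58.73 + 7.67 + (-2.15) = 64.25
Financial account = -(64.25 + (-3.91) + (-9.76)) = -50.58

-50.58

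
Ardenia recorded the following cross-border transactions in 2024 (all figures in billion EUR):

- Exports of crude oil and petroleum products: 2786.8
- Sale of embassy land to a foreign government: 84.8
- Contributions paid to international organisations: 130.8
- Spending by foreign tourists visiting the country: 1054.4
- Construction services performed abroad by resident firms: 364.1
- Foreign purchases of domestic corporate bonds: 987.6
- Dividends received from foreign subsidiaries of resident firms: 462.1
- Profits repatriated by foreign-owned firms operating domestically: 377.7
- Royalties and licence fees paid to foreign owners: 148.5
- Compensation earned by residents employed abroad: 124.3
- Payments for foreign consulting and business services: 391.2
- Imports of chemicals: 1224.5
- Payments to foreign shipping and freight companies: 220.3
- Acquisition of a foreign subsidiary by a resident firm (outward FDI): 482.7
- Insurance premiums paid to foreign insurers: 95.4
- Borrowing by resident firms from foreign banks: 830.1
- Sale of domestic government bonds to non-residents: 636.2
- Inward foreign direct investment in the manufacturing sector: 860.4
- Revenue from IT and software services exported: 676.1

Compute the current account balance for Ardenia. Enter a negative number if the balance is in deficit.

Goods: -1224.5 + 2786.8 = 1562.3
Services: -220.3 - 148.5 - 95.4 - 391.2 + 364.1 + 1054.4 + 676.1 = 1239.2
Primary income: -377.7 + 462.1 + 124.3 = 208.7
Secondary income: -130.8
Current account = 1562.3 + 1239.2 + 208.7 + (-130.8) = 2879.4
(Excluded from the current account — capital account: sale of embassy land to a foreign government 84.8; financial account: foreign purchases of domestic corporate bonds 987.6, acquisition of a foreign subsidiary by a resident firm (outward FDI) 482.7, borrowing by resident firms from foreign banks 830.1, sale of domestic government bonds to non-residents 636.2, inward foreign direct investment in the manufacturing sector 860.4.)

2879.4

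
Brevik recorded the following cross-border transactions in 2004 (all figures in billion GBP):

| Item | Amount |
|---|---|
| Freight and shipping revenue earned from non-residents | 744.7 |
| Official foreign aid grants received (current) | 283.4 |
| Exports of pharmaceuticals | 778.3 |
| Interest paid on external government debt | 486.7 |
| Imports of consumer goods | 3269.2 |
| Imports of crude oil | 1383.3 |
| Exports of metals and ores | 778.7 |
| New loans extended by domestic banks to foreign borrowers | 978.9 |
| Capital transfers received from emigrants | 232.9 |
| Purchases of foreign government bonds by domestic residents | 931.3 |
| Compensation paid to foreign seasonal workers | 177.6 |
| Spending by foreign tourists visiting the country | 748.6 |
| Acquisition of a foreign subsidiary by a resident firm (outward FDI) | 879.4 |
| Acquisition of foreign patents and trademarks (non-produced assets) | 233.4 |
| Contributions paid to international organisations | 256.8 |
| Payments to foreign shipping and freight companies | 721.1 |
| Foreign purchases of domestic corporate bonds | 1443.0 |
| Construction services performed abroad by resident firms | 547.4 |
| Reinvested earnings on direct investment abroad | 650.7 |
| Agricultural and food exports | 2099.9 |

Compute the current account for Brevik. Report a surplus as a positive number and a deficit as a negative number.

337.0

Goods: 2099.9 + 778.7 - 3269.2 + 778.3 - 1383.3 = -995.6
Services: -721.1 + 547.4 + 744.7 + 748.6 = 1319.6
Primary income: -486.7 - 177.6 + 650.7 = -13.6
Secondary income: -256.8 + 283.4 = 26.6
Current account = (-995.6) + 1319.6 + (-13.6) + 26.6 = 337.0
(Excluded from the current account — financial account: new loans extended by domestic banks to foreign borrowers 978.9, purchases of foreign government bonds by domestic residents 931.3, acquisition of a foreign subsidiary by a resident firm (outward FDI) 879.4, foreign purchases of domestic corporate bonds 1443.0; capital account: capital transfers received from emigrants 232.9, acquisition of foreign patents and trademarks (non-produced assets) 233.4.)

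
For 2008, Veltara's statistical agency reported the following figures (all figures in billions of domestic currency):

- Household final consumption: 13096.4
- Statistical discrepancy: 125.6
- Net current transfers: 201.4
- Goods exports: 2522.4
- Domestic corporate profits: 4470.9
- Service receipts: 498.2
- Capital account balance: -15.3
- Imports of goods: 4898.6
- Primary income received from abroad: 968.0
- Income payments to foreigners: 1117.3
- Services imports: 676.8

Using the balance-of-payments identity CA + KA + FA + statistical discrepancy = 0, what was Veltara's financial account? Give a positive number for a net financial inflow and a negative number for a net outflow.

Goods balance = 2522.4 - 4898.6 = -2376.2
Services balance = 498.2 - 676.8 = -178.6
Trade balance (goods + services) = -2376.2 + (-178.6) = -2554.8
Net primary income = 968.0 - 1117.3 = -149.3
Net secondary income = 201.4
Current account = -2554.8 + (-149.3) + 201.4 = -2502.7
Financial account = -(-2502.7 + (-15.3) + 125.6) = 2392.4

2392.4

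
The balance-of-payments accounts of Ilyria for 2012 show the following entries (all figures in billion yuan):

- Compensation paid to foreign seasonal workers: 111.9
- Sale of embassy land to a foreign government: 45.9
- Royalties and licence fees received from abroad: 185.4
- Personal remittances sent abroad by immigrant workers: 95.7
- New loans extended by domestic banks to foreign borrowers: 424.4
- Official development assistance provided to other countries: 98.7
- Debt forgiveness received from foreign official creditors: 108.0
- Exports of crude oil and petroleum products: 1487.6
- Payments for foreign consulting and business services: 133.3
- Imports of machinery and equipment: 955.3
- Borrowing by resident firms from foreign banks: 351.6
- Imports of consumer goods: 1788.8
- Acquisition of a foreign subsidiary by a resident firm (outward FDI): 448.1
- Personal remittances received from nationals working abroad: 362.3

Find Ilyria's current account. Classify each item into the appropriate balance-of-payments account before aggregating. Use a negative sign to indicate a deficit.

-1148.4

Goods: -1788.8 + 1487.6 - 955.3 = -1256.5
Services: -133.3 + 185.4 = 52.1
Primary income: -111.9
Secondary income: -95.7 - 98.7 + 362.3 = 167.9
Current account = (-1256.5) + 52.1 + (-111.9) + 167.9 = -1148.4
(Excluded from the current account — capital account: sale of embassy land to a foreign government 45.9, debt forgiveness received from foreign official creditors 108.0; financial account: new loans extended by domestic banks to foreign borrowers 424.4, borrowing by resident firms from foreign banks 351.6, acquisition of a foreign subsidiary by a resident firm (outward FDI) 448.1.)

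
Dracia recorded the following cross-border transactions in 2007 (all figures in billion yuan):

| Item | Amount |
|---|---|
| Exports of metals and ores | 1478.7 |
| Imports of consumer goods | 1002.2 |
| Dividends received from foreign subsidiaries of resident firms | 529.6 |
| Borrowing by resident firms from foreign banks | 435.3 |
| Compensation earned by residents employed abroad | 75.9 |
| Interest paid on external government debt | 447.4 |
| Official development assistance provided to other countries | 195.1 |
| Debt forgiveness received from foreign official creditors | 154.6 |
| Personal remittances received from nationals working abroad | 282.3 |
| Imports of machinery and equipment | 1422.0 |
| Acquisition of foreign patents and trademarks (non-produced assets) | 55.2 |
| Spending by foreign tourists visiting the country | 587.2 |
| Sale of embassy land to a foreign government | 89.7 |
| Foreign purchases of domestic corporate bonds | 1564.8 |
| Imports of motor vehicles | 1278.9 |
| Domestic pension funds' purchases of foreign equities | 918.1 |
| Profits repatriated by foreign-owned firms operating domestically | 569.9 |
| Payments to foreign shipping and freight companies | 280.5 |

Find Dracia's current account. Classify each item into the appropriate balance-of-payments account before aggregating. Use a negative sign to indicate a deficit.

-2242.3

Goods: -1278.9 - 1422.0 - 1002.2 + 1478.7 = -2224.4
Services: 587.2 - 280.5 = 306.7
Primary income: 529.6 + 75.9 - 447.4 - 569.9 = -411.8
Secondary income: -195.1 + 282.3 = 87.2
Current account = (-2224.4) + 306.7 + (-411.8) + 87.2 = -2242.3
(Excluded from the current account — financial account: borrowing by resident firms from foreign banks 435.3, foreign purchases of domestic corporate bonds 1564.8, domestic pension funds' purchases of foreign equities 918.1; capital account: debt forgiveness received from foreign official creditors 154.6, acquisition of foreign patents and trademarks (non-produced assets) 55.2, sale of embassy land to a foreign government 89.7.)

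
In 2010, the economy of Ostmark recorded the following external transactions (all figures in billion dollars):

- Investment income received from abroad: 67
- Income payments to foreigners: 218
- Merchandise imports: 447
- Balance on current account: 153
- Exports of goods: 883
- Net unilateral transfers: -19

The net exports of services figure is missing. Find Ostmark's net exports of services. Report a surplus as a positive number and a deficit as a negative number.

-113

Current account = goods balance + services balance + net primary income + net secondary income
Sum of the known components = 266
Net exports of services = CA - (known components) = 153 - 266 = -113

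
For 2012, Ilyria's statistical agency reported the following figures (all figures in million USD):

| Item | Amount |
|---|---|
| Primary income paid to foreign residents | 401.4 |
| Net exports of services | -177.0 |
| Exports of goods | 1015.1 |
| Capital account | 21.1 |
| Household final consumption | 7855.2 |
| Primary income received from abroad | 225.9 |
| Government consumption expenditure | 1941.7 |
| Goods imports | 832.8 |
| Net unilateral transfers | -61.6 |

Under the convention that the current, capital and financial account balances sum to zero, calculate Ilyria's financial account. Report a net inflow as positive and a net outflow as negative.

210.7

Goods balance = 1015.1 - 832.8 = 182.3
Services balance = -177.0
Trade balance (goods + services) = 182.3 + (-177.0) = 5.3
Net primary income = 225.9 - 401.4 = -175.5
Net secondary income = -61.6
Current account = 5.3 + (-175.5) + (-61.6) = -231.8
Financial account = -(-231.8 + 21.1) = 210.7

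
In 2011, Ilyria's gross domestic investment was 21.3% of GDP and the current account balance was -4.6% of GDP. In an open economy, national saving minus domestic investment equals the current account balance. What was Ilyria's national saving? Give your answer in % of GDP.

16.7

S - I = CA (net lending to the rest of the world).
S = I + CA = 21.3 + (-4.6) = 16.7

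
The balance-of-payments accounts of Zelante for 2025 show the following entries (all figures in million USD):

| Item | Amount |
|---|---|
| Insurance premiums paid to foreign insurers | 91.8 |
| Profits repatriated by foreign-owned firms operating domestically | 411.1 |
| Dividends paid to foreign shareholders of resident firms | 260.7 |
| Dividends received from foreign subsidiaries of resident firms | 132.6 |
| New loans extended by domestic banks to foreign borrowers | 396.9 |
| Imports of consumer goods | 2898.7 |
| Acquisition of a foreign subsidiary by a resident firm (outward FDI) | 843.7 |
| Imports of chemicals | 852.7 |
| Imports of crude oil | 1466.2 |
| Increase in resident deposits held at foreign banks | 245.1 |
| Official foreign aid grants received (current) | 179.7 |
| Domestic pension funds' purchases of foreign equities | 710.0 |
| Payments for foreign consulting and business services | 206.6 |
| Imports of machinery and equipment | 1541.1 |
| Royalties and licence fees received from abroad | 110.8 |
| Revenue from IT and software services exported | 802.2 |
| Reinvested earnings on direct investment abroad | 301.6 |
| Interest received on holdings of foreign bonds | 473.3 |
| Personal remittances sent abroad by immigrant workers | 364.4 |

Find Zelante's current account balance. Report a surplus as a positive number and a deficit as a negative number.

Goods: -1466.2 - 1541.1 - 852.7 - 2898.7 = -6758.7
Services: 802.2 - 206.6 + 110.8 - 91.8 = 614.6
Primary income: -411.1 - 260.7 + 301.6 + 473.3 + 132.6 = 235.7
Secondary income: 179.7 - 364.4 = -184.7
Current account = (-6758.7) + 614.6 + 235.7 + (-184.7) = -6093.1
(Excluded from the current account — financial account: new loans extended by domestic banks to foreign borrowers 396.9, acquisition of a foreign subsidiary by a resident firm (outward FDI) 843.7, increase in resident deposits held at foreign banks 245.1, domestic pension funds' purchases of foreign equities 710.0.)

-6093.1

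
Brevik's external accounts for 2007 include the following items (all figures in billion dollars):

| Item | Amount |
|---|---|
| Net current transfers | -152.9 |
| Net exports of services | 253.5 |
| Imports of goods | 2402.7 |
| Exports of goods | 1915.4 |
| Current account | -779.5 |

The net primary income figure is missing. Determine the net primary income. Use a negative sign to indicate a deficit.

-392.8

Current account = goods balance + services balance + net primary income + net secondary income
Sum of the known components = -386.7
Net primary income = CA - (known components) = -779.5 - (-386.7) = -392.8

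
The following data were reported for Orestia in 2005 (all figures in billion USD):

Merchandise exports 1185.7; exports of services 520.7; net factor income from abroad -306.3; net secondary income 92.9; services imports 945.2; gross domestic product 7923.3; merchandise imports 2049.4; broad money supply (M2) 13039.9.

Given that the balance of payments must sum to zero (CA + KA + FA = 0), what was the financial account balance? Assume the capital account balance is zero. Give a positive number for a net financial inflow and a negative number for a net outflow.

Goods balance = 1185.7 - 2049.4 = -863.7
Services balance = 520.7 - 945.2 = -424.5
Trade balance (goods + services) = -863.7 + (-424.5) = -1288.2
Net primary income = -306.3
Net secondary income = 92.9
Current account = -1288.2 + (-306.3) + 92.9 = -1501.6
Financial account = -(-1501.6) = 1501.6

1501.6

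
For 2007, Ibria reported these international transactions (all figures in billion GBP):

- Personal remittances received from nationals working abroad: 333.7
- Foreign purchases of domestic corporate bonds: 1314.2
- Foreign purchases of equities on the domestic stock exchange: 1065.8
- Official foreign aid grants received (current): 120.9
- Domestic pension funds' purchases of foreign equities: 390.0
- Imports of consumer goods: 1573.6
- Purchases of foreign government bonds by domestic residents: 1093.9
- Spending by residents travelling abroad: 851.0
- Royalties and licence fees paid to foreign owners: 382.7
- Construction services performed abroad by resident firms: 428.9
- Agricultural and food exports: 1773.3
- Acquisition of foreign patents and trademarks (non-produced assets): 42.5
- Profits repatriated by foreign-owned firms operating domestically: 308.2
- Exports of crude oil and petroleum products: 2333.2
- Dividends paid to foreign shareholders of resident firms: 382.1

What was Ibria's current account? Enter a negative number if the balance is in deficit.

Goods: -1573.6 + 1773.3 + 2333.2 = 2532.9
Services: 428.9 - 382.7 - 851.0 = -804.8
Primary income: -382.1 - 308.2 = -690.3
Secondary income: 120.9 + 333.7 = 454.6
Current account = 2532.9 + (-804.8) + (-690.3) + 454.6 = 1492.4
(Excluded from the current account — financial account: foreign purchases of domestic corporate bonds 1314.2, foreign purchases of equities on the domestic stock exchange 1065.8, domestic pension funds' purchases of foreign equities 390.0, purchases of foreign government bonds by domestic residents 1093.9; capital account: acquisition of foreign patents and trademarks (non-produced assets) 42.5.)

1492.4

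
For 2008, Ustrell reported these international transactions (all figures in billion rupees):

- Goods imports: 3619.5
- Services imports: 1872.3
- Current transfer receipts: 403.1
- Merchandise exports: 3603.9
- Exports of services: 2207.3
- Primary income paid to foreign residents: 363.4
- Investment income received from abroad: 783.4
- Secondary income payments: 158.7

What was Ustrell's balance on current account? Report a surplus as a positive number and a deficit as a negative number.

983.8

Goods balance = 3603.9 - 3619.5 = -15.6
Services balance = 2207.3 - 1872.3 = 335.0
Trade balance (goods + services) = -15.6 + 335.0 = 319.4
Net primary income = 783.4 - 363.4 = 420.0
Net secondary income = 403.1 - 158.7 = 244.4
Current account = 319.4 + 420.0 + 244.4 = 983.8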